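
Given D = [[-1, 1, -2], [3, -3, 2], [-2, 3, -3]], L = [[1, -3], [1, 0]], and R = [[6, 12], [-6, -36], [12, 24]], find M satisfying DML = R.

M = [[4, -1], [0, 3], [0, -3]]

Isolating M: multiply by D⁻¹ from the left and L⁻¹ from the right, so M = D⁻¹RL⁻¹.
det D = -4; the adjugate gives D⁻¹ = [[-3/4, 3/4, 1], [-5/4, 1/4, 1], [-3/4, -1/4, 0]].
L has determinant 3; L⁻¹ = [[0, 1], [-1/3, 1/3]].
D⁻¹R = [[3, -12], [3, 0], [-3, 0]].
M = (D⁻¹R)L⁻¹ = [[4, -1], [0, 3], [0, -3]].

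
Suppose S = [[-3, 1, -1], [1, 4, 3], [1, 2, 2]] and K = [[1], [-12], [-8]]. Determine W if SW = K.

Since S multiplies W on the left, W = S⁻¹K.
det S = -3; the adjugate gives S⁻¹ = [[-2/3, 4/3, -7/3], [-1/3, 5/3, -8/3], [2/3, -7/3, 13/3]].
W = S⁻¹K = [[-2/3, 4/3, -7/3], [-1/3, 5/3, -8/3], [2/3, -7/3, 13/3]] · [[1], [-12], [-8]] = [[2], [1], [-6]].

W = [[2], [1], [-6]]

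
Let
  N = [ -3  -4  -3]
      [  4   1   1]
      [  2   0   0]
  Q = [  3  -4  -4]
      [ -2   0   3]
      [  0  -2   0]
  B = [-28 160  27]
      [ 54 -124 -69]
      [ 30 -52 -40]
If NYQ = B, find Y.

Y = N⁻¹BQ⁻¹ (apply N⁻¹ on the left and Q⁻¹ on the right).
det N = -2; the adjugate gives N⁻¹ = [[0, 0, 1/2], [-1, -3, 9/2], [1, 4, -13/2]].
det Q = 2, so Q⁻¹ = [[3, 4, -6], [0, 0, -1/2], [2, 3, -4]].
N⁻¹B = [[15, -26, -20], [1, -22, 0], [-7, 2, 11]].
Y = (N⁻¹B)Q⁻¹ = [[5, 0, 3], [3, 4, 5], [1, 5, -3]].

Y = [[5, 0, 3], [3, 4, 5], [1, 5, -3]]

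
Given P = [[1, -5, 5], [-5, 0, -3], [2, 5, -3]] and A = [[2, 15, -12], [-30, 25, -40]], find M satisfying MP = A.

P is on the right of M, so right-multiply by P⁻¹: M = AP⁻¹.
det P = -5; the adjugate gives P⁻¹ = [[-3, -2, -3], [21/5, 13/5, 22/5], [5, 3, 5]].
M = AP⁻¹ = [[2, 15, -12], [-30, 25, -40]] · [[-3, -2, -3], [21/5, 13/5, 22/5], [5, 3, 5]] = [[-3, -1, 0], [-5, 5, 0]].

M = [[-3, -1, 0], [-5, 5, 0]]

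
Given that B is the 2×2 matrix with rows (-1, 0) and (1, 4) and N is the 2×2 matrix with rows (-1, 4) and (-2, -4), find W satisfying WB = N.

W = [[2, 1], [1, -1]]

Right-multiplying both sides by B⁻¹ gives W = NB⁻¹.
B has determinant -4; B⁻¹ = [[-1, 0], [1/4, 1/4]].
W = NB⁻¹ = [[-1, 4], [-2, -4]] · [[-1, 0], [1/4, 1/4]] = [[2, 1], [1, -1]].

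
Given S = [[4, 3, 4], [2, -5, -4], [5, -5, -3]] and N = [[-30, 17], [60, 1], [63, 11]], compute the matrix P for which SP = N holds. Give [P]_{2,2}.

3

S is on the left of P, so left-multiply by S⁻¹: P = S⁻¹N.
det S = -2, so S⁻¹ = [[5/2, 11/2, -4], [7, 16, -12], [-15/2, -35/2, 13]].
P = S⁻¹N = [[5/2, 11/2, -4], [7, 16, -12], [-15/2, -35/2, 13]] · [[-30, 17], [60, 1], [63, 11]] = [[3, 4], [-6, 3], [-6, -2]].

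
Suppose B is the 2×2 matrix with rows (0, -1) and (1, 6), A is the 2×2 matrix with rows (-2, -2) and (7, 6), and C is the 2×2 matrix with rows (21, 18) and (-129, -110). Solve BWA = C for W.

W = B⁻¹CA⁻¹ (apply B⁻¹ on the left and A⁻¹ on the right).
B has determinant 1; B⁻¹ = [[6, 1], [-1, 0]].
det A = 2, so A⁻¹ = [[3, 1], [-7/2, -1]].
B⁻¹C = [[-3, -2], [-21, -18]].
W = (B⁻¹C)A⁻¹ = [[-2, -1], [0, -3]].

W = [[-2, -1], [0, -3]]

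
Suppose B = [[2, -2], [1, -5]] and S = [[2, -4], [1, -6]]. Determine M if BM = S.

Since B multiplies M on the left, M = B⁻¹S.
B has determinant -8; B⁻¹ = [[5/8, -1/4], [1/8, -1/4]].
M = B⁻¹S = [[5/8, -1/4], [1/8, -1/4]] · [[2, -4], [1, -6]] = [[1, -1], [0, 1]].

M = [[1, -1], [0, 1]]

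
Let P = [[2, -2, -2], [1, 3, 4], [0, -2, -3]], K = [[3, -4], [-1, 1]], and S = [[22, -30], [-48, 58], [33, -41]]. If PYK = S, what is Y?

Y = [[1, 5], [-1, 3], [-2, 1]]

Left-multiply by P⁻¹ and right-multiply by K⁻¹: Y = P⁻¹SK⁻¹.
det P = -4, so P⁻¹ = [[1/4, 1/2, 1/2], [-3/4, 3/2, 5/2], [1/2, -1, -2]].
K has determinant -1; K⁻¹ = [[-1, -4], [-1, -3]].
P⁻¹S = [[-2, 1], [-6, 7], [-7, 9]].
Y = (P⁻¹S)K⁻¹ = [[1, 5], [-1, 3], [-2, 1]].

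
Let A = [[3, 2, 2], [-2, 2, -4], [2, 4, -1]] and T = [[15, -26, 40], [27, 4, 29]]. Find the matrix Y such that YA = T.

Since A sits to the right of Y, Y = TA⁻¹.
A has determinant -2; A⁻¹ = [[-7, -5, 6], [5, 7/2, -4], [6, 4, -5]].
Y = TA⁻¹ = [[15, -26, 40], [27, 4, 29]] · [[-7, -5, 6], [5, 7/2, -4], [6, 4, -5]] = [[5, -6, -6], [5, -5, 1]].

Y = [[5, -6, -6], [5, -5, 1]]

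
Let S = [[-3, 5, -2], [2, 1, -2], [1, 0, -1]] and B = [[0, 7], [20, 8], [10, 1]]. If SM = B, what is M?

M = [[4, 5], [0, 6], [-6, 4]]

Since S multiplies M on the left, M = S⁻¹B.
det S = 5, so S⁻¹ = [[-1/5, 1, -8/5], [0, 1, -2], [-1/5, 1, -13/5]].
M = S⁻¹B = [[-1/5, 1, -8/5], [0, 1, -2], [-1/5, 1, -13/5]] · [[0, 7], [20, 8], [10, 1]] = [[4, 5], [0, 6], [-6, 4]].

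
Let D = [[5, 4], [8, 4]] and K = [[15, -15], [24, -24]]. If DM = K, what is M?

M = [[3, -3], [0, 0]]

D is on the left of M, so left-multiply by D⁻¹: M = D⁻¹K.
det D = -12; the adjugate gives D⁻¹ = [[-1/3, 1/3], [2/3, -5/12]].
M = D⁻¹K = [[-1/3, 1/3], [2/3, -5/12]] · [[15, -15], [24, -24]] = [[3, -3], [0, 0]].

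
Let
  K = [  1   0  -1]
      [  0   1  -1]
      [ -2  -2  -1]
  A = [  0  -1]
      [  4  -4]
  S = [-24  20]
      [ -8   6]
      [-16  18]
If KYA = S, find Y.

Y = [[2, -2], [0, 2], [-2, 4]]

Left-multiply by K⁻¹ and right-multiply by A⁻¹: Y = K⁻¹SA⁻¹.
det K = -5; the adjugate gives K⁻¹ = [[3/5, -2/5, -1/5], [-2/5, 3/5, -1/5], [-2/5, -2/5, -1/5]].
A has determinant 4; A⁻¹ = [[-1, 1/4], [-1, 0]].
K⁻¹S = [[-8, 6], [8, -8], [16, -14]].
Y = (K⁻¹S)A⁻¹ = [[2, -2], [0, 2], [-2, 4]].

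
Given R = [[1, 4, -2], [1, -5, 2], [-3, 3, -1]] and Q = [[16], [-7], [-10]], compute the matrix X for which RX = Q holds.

Since R multiplies X on the left, X = R⁻¹Q.
R has determinant 3; R⁻¹ = [[-1/3, -2/3, -2/3], [-5/3, -7/3, -4/3], [-4, -5, -3]].
X = R⁻¹Q = [[-1/3, -2/3, -2/3], [-5/3, -7/3, -4/3], [-4, -5, -3]] · [[16], [-7], [-10]] = [[6], [3], [1]].

X = [[6], [3], [1]]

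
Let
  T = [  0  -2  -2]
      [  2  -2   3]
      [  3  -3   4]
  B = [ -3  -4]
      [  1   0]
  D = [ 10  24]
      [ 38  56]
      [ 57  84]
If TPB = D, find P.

Isolating P: multiply by T⁻¹ from the left and B⁻¹ from the right, so P = T⁻¹DB⁻¹.
T has determinant -2; T⁻¹ = [[-1/2, -7, 5], [-1/2, -3, 2], [0, 3, -2]].
det B = 4; the adjugate gives B⁻¹ = [[0, 1], [-1/4, -3/4]].
T⁻¹D = [[14, 16], [-5, -12], [0, 0]].
P = (T⁻¹D)B⁻¹ = [[-4, 2], [3, 4], [0, 0]].

P = [[-4, 2], [3, 4], [0, 0]]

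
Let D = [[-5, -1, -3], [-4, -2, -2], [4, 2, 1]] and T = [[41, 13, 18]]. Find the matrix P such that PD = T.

D is on the right of P, so right-multiply by D⁻¹: P = TD⁻¹.
det D = -6; the adjugate gives D⁻¹ = [[-1/3, 5/6, 2/3], [2/3, -7/6, -1/3], [0, -1, -1]].
P = TD⁻¹ = [[41, 13, 18]] · [[-1/3, 5/6, 2/3], [2/3, -7/6, -1/3], [0, -1, -1]] = [[-5, 1, 5]].

P = [[-5, 1, 5]]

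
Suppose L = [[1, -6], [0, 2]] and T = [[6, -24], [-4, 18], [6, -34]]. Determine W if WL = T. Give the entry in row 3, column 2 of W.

1

Right-multiplying both sides by L⁻¹ gives W = TL⁻¹.
det L = 2; the adjugate gives L⁻¹ = [[1, 3], [0, 1/2]].
W = TL⁻¹ = [[6, -24], [-4, 18], [6, -34]] · [[1, 3], [0, 1/2]] = [[6, 6], [-4, -3], [6, 1]].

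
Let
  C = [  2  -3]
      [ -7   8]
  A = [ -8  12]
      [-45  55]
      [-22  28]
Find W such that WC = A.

C is on the right of W, so right-multiply by C⁻¹: W = AC⁻¹.
det C = -5; the adjugate gives C⁻¹ = [[-8/5, -3/5], [-7/5, -2/5]].
W = AC⁻¹ = [[-8, 12], [-45, 55], [-22, 28]] · [[-8/5, -3/5], [-7/5, -2/5]] = [[-4, 0], [-5, 5], [-4, 2]].

W = [[-4, 0], [-5, 5], [-4, 2]]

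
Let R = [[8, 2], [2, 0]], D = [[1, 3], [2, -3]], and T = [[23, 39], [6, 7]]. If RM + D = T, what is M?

RM = T − D = [[22, 36], [4, 10]].
Left-multiplying both sides by R⁻¹ gives M = R⁻¹(T − D).
R has determinant -4; R⁻¹ = [[0, 1/2], [1/2, -2]].
M = R⁻¹(T − D) = [[2, 5], [3, -2]].

M = [[2, 5], [3, -2]]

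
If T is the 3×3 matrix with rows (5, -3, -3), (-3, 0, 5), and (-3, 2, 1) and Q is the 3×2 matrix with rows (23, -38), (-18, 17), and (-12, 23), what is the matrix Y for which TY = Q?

Y = [[1, -4], [-3, 5], [-3, 1]]

Left-multiplying both sides by T⁻¹ gives Y = T⁻¹Q.
det T = 4, so T⁻¹ = [[-5/2, -3/4, -15/4], [-3, -1, -4], [-3/2, -1/4, -9/4]].
Y = T⁻¹Q = [[-5/2, -3/4, -15/4], [-3, -1, -4], [-3/2, -1/4, -9/4]] · [[23, -38], [-18, 17], [-12, 23]] = [[1, -4], [-3, 5], [-3, 1]].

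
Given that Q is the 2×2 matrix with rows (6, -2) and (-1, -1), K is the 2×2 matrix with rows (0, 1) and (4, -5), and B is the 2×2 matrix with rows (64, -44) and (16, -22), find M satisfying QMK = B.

Left-multiply by Q⁻¹ and right-multiply by K⁻¹: M = Q⁻¹BK⁻¹.
det Q = -8, so Q⁻¹ = [[1/8, -1/4], [-1/8, -3/4]].
det K = -4; the adjugate gives K⁻¹ = [[5/4, 1/4], [1, 0]].
Q⁻¹B = [[4, 0], [-20, 22]].
M = (Q⁻¹B)K⁻¹ = [[5, 1], [-3, -5]].

M = [[5, 1], [-3, -5]]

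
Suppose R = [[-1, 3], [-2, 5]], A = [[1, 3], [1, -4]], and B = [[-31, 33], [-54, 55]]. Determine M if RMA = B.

M = [[4, 3], [-3, -5]]

Left-multiply by R⁻¹ and right-multiply by A⁻¹: M = R⁻¹BA⁻¹.
det R = 1, so R⁻¹ = [[5, -3], [2, -1]].
det A = -7; the adjugate gives A⁻¹ = [[4/7, 3/7], [1/7, -1/7]].
R⁻¹B = [[7, 0], [-8, 11]].
M = (R⁻¹B)A⁻¹ = [[4, 3], [-3, -5]].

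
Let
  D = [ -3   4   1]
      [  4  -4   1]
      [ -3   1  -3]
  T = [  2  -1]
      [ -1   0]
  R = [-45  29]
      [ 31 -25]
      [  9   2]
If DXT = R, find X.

X = D⁻¹RT⁻¹ (apply D⁻¹ on the left and T⁻¹ on the right).
det D = -5, so D⁻¹ = [[-11/5, -13/5, -8/5], [-9/5, -12/5, -7/5], [8/5, 9/5, 4/5]].
T has determinant -1; T⁻¹ = [[0, -1], [-1, -2]].
D⁻¹R = [[4, -2], [-6, 5], [-9, 3]].
X = (D⁻¹R)T⁻¹ = [[2, 0], [-5, -4], [-3, 3]].

X = [[2, 0], [-5, -4], [-3, 3]]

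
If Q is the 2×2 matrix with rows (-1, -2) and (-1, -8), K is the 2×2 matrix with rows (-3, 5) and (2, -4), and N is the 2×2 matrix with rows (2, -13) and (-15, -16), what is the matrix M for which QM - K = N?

QM = N + K = [[-1, -8], [-13, -20]].
Left-multiplying both sides by Q⁻¹ gives M = Q⁻¹(N + K).
det Q = 6; the adjugate gives Q⁻¹ = [[-4/3, 1/3], [1/6, -1/6]].
M = Q⁻¹(N + K) = [[-3, 4], [2, 2]].

M = [[-3, 4], [2, 2]]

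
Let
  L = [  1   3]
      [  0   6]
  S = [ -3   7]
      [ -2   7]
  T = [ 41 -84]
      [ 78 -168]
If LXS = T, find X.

X = [[-2, 2], [-5, 1]]

Left-multiply by L⁻¹ and right-multiply by S⁻¹: X = L⁻¹TS⁻¹.
det L = 6; the adjugate gives L⁻¹ = [[1, -1/2], [0, 1/6]].
det S = -7; the adjugate gives S⁻¹ = [[-1, 1], [-2/7, 3/7]].
L⁻¹T = [[2, 0], [13, -28]].
X = (L⁻¹T)S⁻¹ = [[-2, 2], [-5, 1]].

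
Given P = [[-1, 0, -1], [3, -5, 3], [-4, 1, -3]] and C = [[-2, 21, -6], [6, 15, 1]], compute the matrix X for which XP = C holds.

Right-multiplying both sides by P⁻¹ gives X = CP⁻¹.
P has determinant 5; P⁻¹ = [[12/5, -1/5, -1], [-3/5, -1/5, 0], [-17/5, 1/5, 1]].
X = CP⁻¹ = [[-2, 21, -6], [6, 15, 1]] · [[12/5, -1/5, -1], [-3/5, -1/5, 0], [-17/5, 1/5, 1]] = [[3, -5, -4], [2, -4, -5]].

X = [[3, -5, -4], [2, -4, -5]]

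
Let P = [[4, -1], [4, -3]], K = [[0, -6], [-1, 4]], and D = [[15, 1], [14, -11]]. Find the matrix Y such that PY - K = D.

PY = D + K = [[15, -5], [13, -7]].
Since P multiplies Y on the left, Y = P⁻¹(D + K).
det P = -8, so P⁻¹ = [[3/8, -1/8], [1/2, -1/2]].
Y = P⁻¹(D + K) = [[4, -1], [1, 1]].

Y = [[4, -1], [1, 1]]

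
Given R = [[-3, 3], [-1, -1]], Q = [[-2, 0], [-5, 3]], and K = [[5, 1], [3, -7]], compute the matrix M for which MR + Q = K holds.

M = [[-1, -4], [-3, 1]]

MR = K − Q = [[7, 1], [8, -10]].
R is on the right of M, so right-multiply by R⁻¹: M = (K − Q)R⁻¹.
det R = 6; the adjugate gives R⁻¹ = [[-1/6, -1/2], [1/6, -1/2]].
M = (K − Q)R⁻¹ = [[-1, -4], [-3, 1]].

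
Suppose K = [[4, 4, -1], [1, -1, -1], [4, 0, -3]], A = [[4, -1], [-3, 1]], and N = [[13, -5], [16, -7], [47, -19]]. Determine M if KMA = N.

M = [[-4, -5], [3, 4], [-2, 3]]

Isolating M: multiply by K⁻¹ from the left and A⁻¹ from the right, so M = K⁻¹NA⁻¹.
det K = 4; the adjugate gives K⁻¹ = [[3/4, 3, -5/4], [-1/4, -2, 3/4], [1, 4, -2]].
det A = 1, so A⁻¹ = [[1, 1], [3, 4]].
K⁻¹N = [[-1, -1], [0, 1], [-17, 5]].
M = (K⁻¹N)A⁻¹ = [[-4, -5], [3, 4], [-2, 3]].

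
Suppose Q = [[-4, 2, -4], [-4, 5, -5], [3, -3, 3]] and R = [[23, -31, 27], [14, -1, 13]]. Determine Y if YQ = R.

Since Q sits to the right of Y, Y = RQ⁻¹.
det Q = 6, so Q⁻¹ = [[0, 1, 5/3], [-1/2, 0, -2/3], [-1/2, -1, -2]].
Y = RQ⁻¹ = [[23, -31, 27], [14, -1, 13]] · [[0, 1, 5/3], [-1/2, 0, -2/3], [-1/2, -1, -2]] = [[2, -4, 5], [-6, 1, -2]].

Y = [[2, -4, 5], [-6, 1, -2]]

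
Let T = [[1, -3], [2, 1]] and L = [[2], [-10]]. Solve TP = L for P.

P = [[-4], [-2]]

Left-multiplying both sides by T⁻¹ gives P = T⁻¹L.
T has determinant 7; T⁻¹ = [[1/7, 3/7], [-2/7, 1/7]].
P = T⁻¹L = [[1/7, 3/7], [-2/7, 1/7]] · [[2], [-10]] = [[-4], [-2]].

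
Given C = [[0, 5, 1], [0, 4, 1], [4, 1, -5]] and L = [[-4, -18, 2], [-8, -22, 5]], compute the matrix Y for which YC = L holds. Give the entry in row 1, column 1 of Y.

-5

Right-multiplying both sides by C⁻¹ gives Y = LC⁻¹.
det C = 4, so C⁻¹ = [[-21/4, 13/2, 1/4], [1, -1, 0], [-4, 5, 0]].
Y = LC⁻¹ = [[-4, -18, 2], [-8, -22, 5]] · [[-21/4, 13/2, 1/4], [1, -1, 0], [-4, 5, 0]] = [[-5, 2, -1], [0, -5, -2]].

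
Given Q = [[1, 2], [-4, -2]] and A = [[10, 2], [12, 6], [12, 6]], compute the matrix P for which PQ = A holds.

Right-multiplying both sides by Q⁻¹ gives P = AQ⁻¹.
Q has determinant 6; Q⁻¹ = [[-1/3, -1/3], [2/3, 1/6]].
P = AQ⁻¹ = [[10, 2], [12, 6], [12, 6]] · [[-1/3, -1/3], [2/3, 1/6]] = [[-2, -3], [0, -3], [0, -3]].

P = [[-2, -3], [0, -3], [0, -3]]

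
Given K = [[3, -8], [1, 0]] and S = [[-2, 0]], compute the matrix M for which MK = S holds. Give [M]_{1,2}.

-2

Right-multiplying both sides by K⁻¹ gives M = SK⁻¹.
det K = 8, so K⁻¹ = [[0, 1], [-1/8, 3/8]].
M = SK⁻¹ = [[-2, 0]] · [[0, 1], [-1/8, 3/8]] = [[0, -2]].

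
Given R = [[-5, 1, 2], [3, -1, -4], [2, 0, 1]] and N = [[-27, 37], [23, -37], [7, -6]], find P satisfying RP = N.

Left-multiplying both sides by R⁻¹ gives P = R⁻¹N.
det R = -2, so R⁻¹ = [[1/2, 1/2, 1], [11/2, 9/2, 7], [-1, -1, -1]].
P = R⁻¹N = [[1/2, 1/2, 1], [11/2, 9/2, 7], [-1, -1, -1]] · [[-27, 37], [23, -37], [7, -6]] = [[5, -6], [4, -5], [-3, 6]].

P = [[5, -6], [4, -5], [-3, 6]]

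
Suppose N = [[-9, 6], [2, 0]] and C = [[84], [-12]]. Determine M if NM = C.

M = [[-6], [5]]

N is on the left of M, so left-multiply by N⁻¹: M = N⁻¹C.
det N = -12, so N⁻¹ = [[0, 1/2], [1/6, 3/4]].
M = N⁻¹C = [[0, 1/2], [1/6, 3/4]] · [[84], [-12]] = [[-6], [5]].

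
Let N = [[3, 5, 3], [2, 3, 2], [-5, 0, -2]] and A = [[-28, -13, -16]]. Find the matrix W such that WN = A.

N is on the right of W, so right-multiply by N⁻¹: W = AN⁻¹.
N has determinant -3; N⁻¹ = [[2, -10/3, -1/3], [2, -3, 0], [-5, 25/3, 1/3]].
W = AN⁻¹ = [[-28, -13, -16]] · [[2, -10/3, -1/3], [2, -3, 0], [-5, 25/3, 1/3]] = [[-2, -1, 4]].

W = [[-2, -1, 4]]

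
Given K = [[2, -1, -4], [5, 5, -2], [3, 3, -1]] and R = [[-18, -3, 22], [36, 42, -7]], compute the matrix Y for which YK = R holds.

Y = [[-5, 2, -6], [-2, 5, 5]]

K is on the right of Y, so right-multiply by K⁻¹: Y = RK⁻¹.
det K = 3, so K⁻¹ = [[1/3, -13/3, 22/3], [-1/3, 10/3, -16/3], [0, -3, 5]].
Y = RK⁻¹ = [[-18, -3, 22], [36, 42, -7]] · [[1/3, -13/3, 22/3], [-1/3, 10/3, -16/3], [0, -3, 5]] = [[-5, 2, -6], [-2, 5, 5]].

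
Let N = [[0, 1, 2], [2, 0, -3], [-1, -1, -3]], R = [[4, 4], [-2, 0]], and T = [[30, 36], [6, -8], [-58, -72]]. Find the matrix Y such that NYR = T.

Left-multiply by N⁻¹ and right-multiply by R⁻¹: Y = N⁻¹TR⁻¹.
det N = 5; the adjugate gives N⁻¹ = [[-3/5, 1/5, -3/5], [9/5, 2/5, 4/5], [-2/5, -1/5, -2/5]].
det R = 8; the adjugate gives R⁻¹ = [[0, -1/2], [1/4, 1/2]].
N⁻¹T = [[18, 20], [10, 4], [10, 16]].
Y = (N⁻¹T)R⁻¹ = [[5, 1], [1, -3], [4, 3]].

Y = [[5, 1], [1, -3], [4, 3]]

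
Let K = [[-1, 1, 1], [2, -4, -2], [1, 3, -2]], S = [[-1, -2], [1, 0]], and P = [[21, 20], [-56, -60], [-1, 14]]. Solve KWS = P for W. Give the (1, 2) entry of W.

-4

W = K⁻¹PS⁻¹ (apply K⁻¹ on the left and S⁻¹ on the right).
det K = -2, so K⁻¹ = [[-7, -5/2, -1], [-1, -1/2, 0], [-5, -2, -1]].
det S = 2, so S⁻¹ = [[0, 1], [-1/2, -1/2]].
K⁻¹P = [[-6, -4], [7, 10], [8, 6]].
W = (K⁻¹P)S⁻¹ = [[2, -4], [-5, 2], [-3, 5]].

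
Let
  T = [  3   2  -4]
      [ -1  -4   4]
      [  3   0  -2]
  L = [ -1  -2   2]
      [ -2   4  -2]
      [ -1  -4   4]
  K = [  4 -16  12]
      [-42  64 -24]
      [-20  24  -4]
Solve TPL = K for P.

P = [[-4, 4, 2], [0, -5, -3], [-2, 1, -1]]

Isolating P: multiply by T⁻¹ from the left and L⁻¹ from the right, so P = T⁻¹KL⁻¹.
T has determinant -4; T⁻¹ = [[-2, -1, 2], [-5/2, -3/2, 2], [-3, -3/2, 5/2]].
L has determinant -4; L⁻¹ = [[-2, 0, 1], [-5/2, 1/2, 3/2], [-3, 1/2, 2]].
T⁻¹K = [[-6, 16, -8], [13, -8, -2], [1, 12, -10]].
P = (T⁻¹K)L⁻¹ = [[-4, 4, 2], [0, -5, -3], [-2, 1, -1]].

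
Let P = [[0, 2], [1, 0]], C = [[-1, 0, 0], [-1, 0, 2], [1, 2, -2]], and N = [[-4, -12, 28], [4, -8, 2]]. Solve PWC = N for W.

W = [[-5, -3, -4], [-5, 4, -3]]

W = P⁻¹NC⁻¹ (apply P⁻¹ on the left and C⁻¹ on the right).
P has determinant -2; P⁻¹ = [[0, 1], [1/2, 0]].
det C = 4; the adjugate gives C⁻¹ = [[-1, 0, 0], [0, 1/2, 1/2], [-1/2, 1/2, 0]].
P⁻¹N = [[4, -8, 2], [-2, -6, 14]].
W = (P⁻¹N)C⁻¹ = [[-5, -3, -4], [-5, 4, -3]].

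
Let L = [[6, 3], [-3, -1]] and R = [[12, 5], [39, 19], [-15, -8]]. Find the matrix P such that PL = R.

Since L sits to the right of P, P = RL⁻¹.
L has determinant 3; L⁻¹ = [[-1/3, -1], [1, 2]].
P = RL⁻¹ = [[12, 5], [39, 19], [-15, -8]] · [[-1/3, -1], [1, 2]] = [[1, -2], [6, -1], [-3, -1]].

P = [[1, -2], [6, -1], [-3, -1]]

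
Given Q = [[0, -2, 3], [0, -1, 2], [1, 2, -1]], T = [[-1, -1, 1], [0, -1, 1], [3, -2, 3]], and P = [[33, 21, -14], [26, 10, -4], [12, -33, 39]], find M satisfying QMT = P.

M = [[2, 2, 3], [0, 4, 4], [-4, -5, 5]]

Left-multiply by Q⁻¹ and right-multiply by T⁻¹: M = Q⁻¹PT⁻¹.
det Q = -1, so Q⁻¹ = [[3, -4, 1], [-2, 3, 0], [-1, 2, 0]].
det T = 1, so T⁻¹ = [[-1, 1, 0], [3, -6, 1], [3, -5, 1]].
Q⁻¹P = [[7, -10, 13], [12, -12, 16], [19, -1, 6]].
M = (Q⁻¹P)T⁻¹ = [[2, 2, 3], [0, 4, 4], [-4, -5, 5]].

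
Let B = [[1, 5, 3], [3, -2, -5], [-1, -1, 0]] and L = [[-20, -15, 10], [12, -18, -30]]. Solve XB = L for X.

B is on the right of X, so right-multiply by B⁻¹: X = LB⁻¹.
det B = 5; the adjugate gives B⁻¹ = [[-1, -3/5, -19/5], [1, 3/5, 14/5], [-1, -4/5, -17/5]].
X = LB⁻¹ = [[-20, -15, 10], [12, -18, -30]] · [[-1, -3/5, -19/5], [1, 3/5, 14/5], [-1, -4/5, -17/5]] = [[-5, -5, 0], [0, 6, 6]].

X = [[-5, -5, 0], [0, 6, 6]]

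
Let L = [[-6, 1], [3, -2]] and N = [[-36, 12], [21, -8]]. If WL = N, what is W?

Right-multiplying both sides by L⁻¹ gives W = NL⁻¹.
det L = 9, so L⁻¹ = [[-2/9, -1/9], [-1/3, -2/3]].
W = NL⁻¹ = [[-36, 12], [21, -8]] · [[-2/9, -1/9], [-1/3, -2/3]] = [[4, -4], [-2, 3]].

W = [[4, -4], [-2, 3]]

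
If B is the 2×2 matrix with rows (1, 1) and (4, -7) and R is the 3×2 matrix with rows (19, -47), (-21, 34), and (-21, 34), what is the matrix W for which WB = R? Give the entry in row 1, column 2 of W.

6

B is on the right of W, so right-multiply by B⁻¹: W = RB⁻¹.
det B = -11, so B⁻¹ = [[7/11, 1/11], [4/11, -1/11]].
W = RB⁻¹ = [[19, -47], [-21, 34], [-21, 34]] · [[7/11, 1/11], [4/11, -1/11]] = [[-5, 6], [-1, -5], [-1, -5]].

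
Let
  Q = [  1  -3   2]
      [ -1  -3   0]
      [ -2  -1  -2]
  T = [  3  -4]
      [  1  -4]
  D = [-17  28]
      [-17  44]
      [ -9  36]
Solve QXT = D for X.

X = [[-3, -1], [2, 3], [2, 4]]

Isolating X: multiply by Q⁻¹ from the left and T⁻¹ from the right, so X = Q⁻¹DT⁻¹.
det Q = 2; the adjugate gives Q⁻¹ = [[3, -4, 3], [-1, 1, -1], [-5/2, 7/2, -3]].
det T = -8; the adjugate gives T⁻¹ = [[1/2, -1/2], [1/8, -3/8]].
Q⁻¹D = [[-10, 16], [9, -20], [10, -24]].
X = (Q⁻¹D)T⁻¹ = [[-3, -1], [2, 3], [2, 4]].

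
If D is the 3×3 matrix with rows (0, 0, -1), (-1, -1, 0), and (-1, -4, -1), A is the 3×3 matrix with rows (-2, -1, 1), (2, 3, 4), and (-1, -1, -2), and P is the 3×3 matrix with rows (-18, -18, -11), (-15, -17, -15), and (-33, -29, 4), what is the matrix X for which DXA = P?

X = [[-1, 5, -3], [-2, 0, 4], [-5, 5, 2]]

Isolating X: multiply by D⁻¹ from the left and A⁻¹ from the right, so X = D⁻¹PA⁻¹.
D has determinant -3; D⁻¹ = [[-1/3, -4/3, 1/3], [1/3, 1/3, -1/3], [-1, 0, 0]].
det A = 5; the adjugate gives A⁻¹ = [[-2/5, -3/5, -7/5], [0, 1, 2], [1/5, -1/5, -4/5]].
D⁻¹P = [[15, 19, 25], [0, -2, -10], [18, 18, 11]].
X = (D⁻¹P)A⁻¹ = [[-1, 5, -3], [-2, 0, 4], [-5, 5, 2]].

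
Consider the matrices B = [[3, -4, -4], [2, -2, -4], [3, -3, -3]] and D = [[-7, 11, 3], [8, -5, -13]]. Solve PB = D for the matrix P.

P = [[-4, 4, -1], [-3, 4, 3]]

Since B sits to the right of P, P = DB⁻¹.
B has determinant 6; B⁻¹ = [[-1, 0, 4/3], [-1, 1/2, 2/3], [0, -1/2, 1/3]].
P = DB⁻¹ = [[-7, 11, 3], [8, -5, -13]] · [[-1, 0, 4/3], [-1, 1/2, 2/3], [0, -1/2, 1/3]] = [[-4, 4, -1], [-3, 4, 3]].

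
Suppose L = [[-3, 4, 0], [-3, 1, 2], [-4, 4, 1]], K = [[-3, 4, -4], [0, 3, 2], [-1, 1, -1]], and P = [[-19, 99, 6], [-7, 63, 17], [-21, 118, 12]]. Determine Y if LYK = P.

Isolating Y: multiply by L⁻¹ from the left and K⁻¹ from the right, so Y = L⁻¹PK⁻¹.
det L = 1; the adjugate gives L⁻¹ = [[-7, -4, 8], [-5, -3, 6], [-8, -4, 9]].
K has determinant -5; K⁻¹ = [[1, 0, -4], [2/5, 1/5, -6/5], [-3/5, 1/5, 9/5]].
L⁻¹P = [[-7, -1, -14], [-10, 24, -9], [-9, 18, -8]].
Y = (L⁻¹P)K⁻¹ = [[1, -3, 4], [5, 3, -5], [3, 2, 0]].

Y = [[1, -3, 4], [5, 3, -5], [3, 2, 0]]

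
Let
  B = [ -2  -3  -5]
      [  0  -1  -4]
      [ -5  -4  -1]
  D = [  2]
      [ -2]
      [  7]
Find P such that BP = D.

P = [[3], [-6], [2]]

B is on the left of P, so left-multiply by B⁻¹: P = B⁻¹D.
det B = -5, so B⁻¹ = [[3, -17/5, -7/5], [-4, 23/5, 8/5], [1, -7/5, -2/5]].
P = B⁻¹D = [[3, -17/5, -7/5], [-4, 23/5, 8/5], [1, -7/5, -2/5]] · [[2], [-2], [7]] = [[3], [-6], [2]].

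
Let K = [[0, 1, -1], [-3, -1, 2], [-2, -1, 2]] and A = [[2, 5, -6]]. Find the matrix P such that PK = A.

K is on the right of P, so right-multiply by K⁻¹: P = AK⁻¹.
det K = 1, so K⁻¹ = [[0, -1, 1], [2, -2, 3], [1, -2, 3]].
P = AK⁻¹ = [[2, 5, -6]] · [[0, -1, 1], [2, -2, 3], [1, -2, 3]] = [[4, 0, -1]].

P = [[4, 0, -1]]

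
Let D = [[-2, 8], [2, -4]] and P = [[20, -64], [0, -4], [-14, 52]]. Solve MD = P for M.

M = [[-6, 4], [-1, -1], [6, -1]]

Since D sits to the right of M, M = PD⁻¹.
D has determinant -8; D⁻¹ = [[1/2, 1], [1/4, 1/4]].
M = PD⁻¹ = [[20, -64], [0, -4], [-14, 52]] · [[1/2, 1], [1/4, 1/4]] = [[-6, 4], [-1, -1], [6, -1]].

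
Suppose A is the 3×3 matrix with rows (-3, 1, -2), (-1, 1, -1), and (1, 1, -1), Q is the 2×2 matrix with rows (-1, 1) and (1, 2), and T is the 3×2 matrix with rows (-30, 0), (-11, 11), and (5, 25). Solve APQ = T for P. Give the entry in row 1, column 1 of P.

Left-multiply by A⁻¹ and right-multiply by Q⁻¹: P = A⁻¹TQ⁻¹.
A has determinant 2; A⁻¹ = [[0, -1/2, 1/2], [-1, 5/2, -1/2], [-1, 2, -1]].
det Q = -3, so Q⁻¹ = [[-2/3, 1/3], [1/3, 1/3]].
A⁻¹T = [[8, 7], [0, 15], [3, -3]].
P = (A⁻¹T)Q⁻¹ = [[-3, 5], [5, 5], [-3, 0]].

-3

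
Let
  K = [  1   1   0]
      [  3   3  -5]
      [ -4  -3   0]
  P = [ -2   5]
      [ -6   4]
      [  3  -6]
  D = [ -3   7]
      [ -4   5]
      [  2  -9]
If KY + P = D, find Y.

KY = D − P = [[-1, 2], [2, 1], [-1, -3]].
K is on the left of Y, so left-multiply by K⁻¹: Y = K⁻¹(D − P).
det K = 5; the adjugate gives K⁻¹ = [[-3, 0, -1], [4, 0, 1], [3/5, -1/5, 0]].
Y = K⁻¹(D − P) = [[4, -3], [-5, 5], [-1, 1]].

Y = [[4, -3], [-5, 5], [-1, 1]]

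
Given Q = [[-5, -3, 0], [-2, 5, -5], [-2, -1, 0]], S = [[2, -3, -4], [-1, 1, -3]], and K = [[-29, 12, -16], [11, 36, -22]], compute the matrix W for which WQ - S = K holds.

W = [[3, 4, 2], [-4, 5, 0]]

WQ = K + S = [[-27, 9, -20], [10, 37, -25]].
Since Q sits to the right of W, W = (K + S)Q⁻¹.
det Q = -5; the adjugate gives Q⁻¹ = [[1, 0, -3], [-2, 0, 5], [-12/5, -1/5, 31/5]].
W = (K + S)Q⁻¹ = [[3, 4, 2], [-4, 5, 0]].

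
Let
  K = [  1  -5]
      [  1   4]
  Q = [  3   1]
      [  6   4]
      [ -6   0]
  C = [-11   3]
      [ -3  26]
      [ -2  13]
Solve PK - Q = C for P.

P = [[-4, -4], [-2, 5], [-5, -3]]

PK = C + Q = [[-8, 4], [3, 30], [-8, 13]].
Since K sits to the right of P, P = (C + Q)K⁻¹.
K has determinant 9; K⁻¹ = [[4/9, 5/9], [-1/9, 1/9]].
P = (C + Q)K⁻¹ = [[-4, -4], [-2, 5], [-5, -3]].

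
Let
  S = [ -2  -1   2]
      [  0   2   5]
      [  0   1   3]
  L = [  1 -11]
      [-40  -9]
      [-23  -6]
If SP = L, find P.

Left-multiplying both sides by S⁻¹ gives P = S⁻¹L.
S has determinant -2; S⁻¹ = [[-1/2, -5/2, 9/2], [0, 3, -5], [0, -1, 2]].
P = S⁻¹L = [[-1/2, -5/2, 9/2], [0, 3, -5], [0, -1, 2]] · [[1, -11], [-40, -9], [-23, -6]] = [[-4, 1], [-5, 3], [-6, -3]].

P = [[-4, 1], [-5, 3], [-6, -3]]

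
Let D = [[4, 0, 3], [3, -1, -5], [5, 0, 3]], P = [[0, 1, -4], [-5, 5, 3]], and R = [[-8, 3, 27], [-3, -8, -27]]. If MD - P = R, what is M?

M = [[1, -4, 0], [2, 3, -5]]

MD = R + P = [[-8, 4, 23], [-8, -3, -24]].
Right-multiplying both sides by D⁻¹ gives M = (R + P)D⁻¹.
det D = 3; the adjugate gives D⁻¹ = [[-1, 0, 1], [-34/3, -1, 29/3], [5/3, 0, -4/3]].
M = (R + P)D⁻¹ = [[1, -4, 0], [2, 3, -5]].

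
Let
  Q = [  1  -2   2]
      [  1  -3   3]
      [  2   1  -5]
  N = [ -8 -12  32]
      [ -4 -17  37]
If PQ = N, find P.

P = [[-1, 3, -5], [6, 0, -5]]

Right-multiplying both sides by Q⁻¹ gives P = NQ⁻¹.
det Q = 4; the adjugate gives Q⁻¹ = [[3, -2, 0], [11/4, -9/4, -1/4], [7/4, -5/4, -1/4]].
P = NQ⁻¹ = [[-8, -12, 32], [-4, -17, 37]] · [[3, -2, 0], [11/4, -9/4, -1/4], [7/4, -5/4, -1/4]] = [[-1, 3, -5], [6, 0, -5]].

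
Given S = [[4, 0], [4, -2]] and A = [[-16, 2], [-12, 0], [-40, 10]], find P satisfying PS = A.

S is on the right of P, so right-multiply by S⁻¹: P = AS⁻¹.
det S = -8, so S⁻¹ = [[1/4, 0], [1/2, -1/2]].
P = AS⁻¹ = [[-16, 2], [-12, 0], [-40, 10]] · [[1/4, 0], [1/2, -1/2]] = [[-3, -1], [-3, 0], [-5, -5]].

P = [[-3, -1], [-3, 0], [-5, -5]]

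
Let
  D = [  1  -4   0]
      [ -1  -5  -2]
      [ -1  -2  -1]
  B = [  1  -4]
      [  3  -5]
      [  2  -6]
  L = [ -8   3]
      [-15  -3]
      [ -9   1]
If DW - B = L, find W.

DW = L + B = [[-7, -1], [-12, -8], [-7, -5]].
Since D multiplies W on the left, W = D⁻¹(L + B).
det D = -3; the adjugate gives D⁻¹ = [[-1/3, 4/3, -8/3], [-1/3, 1/3, -2/3], [1, -2, 3]].
W = D⁻¹(L + B) = [[5, 3], [3, 1], [-4, 0]].

W = [[5, 3], [3, 1], [-4, 0]]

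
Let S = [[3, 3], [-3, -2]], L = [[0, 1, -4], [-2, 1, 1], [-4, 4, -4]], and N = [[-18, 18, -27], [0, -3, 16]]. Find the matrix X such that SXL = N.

X = [[1, -2, -2], [2, 5, 2]]

X = S⁻¹NL⁻¹ (apply S⁻¹ on the left and L⁻¹ on the right).
det S = 3, so S⁻¹ = [[-2/3, -1], [1, 1]].
det L = 4; the adjugate gives L⁻¹ = [[-2, -3, 5/4], [-3, -4, 2], [-1, -1, 1/2]].
S⁻¹N = [[12, -9, 2], [-18, 15, -11]].
X = (S⁻¹N)L⁻¹ = [[1, -2, -2], [2, 5, 2]].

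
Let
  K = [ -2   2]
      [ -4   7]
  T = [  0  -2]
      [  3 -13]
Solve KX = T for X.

X = [[1, -2], [1, -3]]

Since K multiplies X on the left, X = K⁻¹T.
det K = -6; the adjugate gives K⁻¹ = [[-7/6, 1/3], [-2/3, 1/3]].
X = K⁻¹T = [[-7/6, 1/3], [-2/3, 1/3]] · [[0, -2], [3, -13]] = [[1, -2], [1, -3]].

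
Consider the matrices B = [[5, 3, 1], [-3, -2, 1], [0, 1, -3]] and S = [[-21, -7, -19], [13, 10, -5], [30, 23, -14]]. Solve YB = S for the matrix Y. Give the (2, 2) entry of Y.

Since B sits to the right of Y, Y = SB⁻¹.
det B = -5; the adjugate gives B⁻¹ = [[-1, -2, -1], [9/5, 3, 8/5], [3/5, 1, 1/5]].
Y = SB⁻¹ = [[-21, -7, -19], [13, 10, -5], [30, 23, -14]] · [[-1, -2, -1], [9/5, 3, 8/5], [3/5, 1, 1/5]] = [[-3, 2, 6], [2, -1, 2], [3, -5, 4]].

-1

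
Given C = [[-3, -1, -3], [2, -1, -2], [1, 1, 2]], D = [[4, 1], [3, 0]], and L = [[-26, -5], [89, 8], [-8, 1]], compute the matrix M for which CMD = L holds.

M = [[3, 5], [2, -1], [-2, -4]]

M = C⁻¹LD⁻¹ (apply C⁻¹ on the left and D⁻¹ on the right).
det C = -3; the adjugate gives C⁻¹ = [[0, 1/3, 1/3], [2, 1, 4], [-1, -2/3, -5/3]].
det D = -3; the adjugate gives D⁻¹ = [[0, 1/3], [1, -4/3]].
C⁻¹L = [[27, 3], [5, 2], [-20, -2]].
M = (C⁻¹L)D⁻¹ = [[3, 5], [2, -1], [-2, -4]].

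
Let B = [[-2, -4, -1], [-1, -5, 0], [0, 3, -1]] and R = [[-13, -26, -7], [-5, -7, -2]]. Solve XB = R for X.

X = [[6, 1, 1], [4, -3, -2]]

Right-multiplying both sides by B⁻¹ gives X = RB⁻¹.
B has determinant -3; B⁻¹ = [[-5/3, 7/3, 5/3], [1/3, -2/3, -1/3], [1, -2, -2]].
X = RB⁻¹ = [[-13, -26, -7], [-5, -7, -2]] · [[-5/3, 7/3, 5/3], [1/3, -2/3, -1/3], [1, -2, -2]] = [[6, 1, 1], [4, -3, -2]].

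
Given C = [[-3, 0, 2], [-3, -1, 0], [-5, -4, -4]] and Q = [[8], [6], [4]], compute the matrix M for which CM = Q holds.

Left-multiplying both sides by C⁻¹ gives M = C⁻¹Q.
det C = 2; the adjugate gives C⁻¹ = [[2, -4, 1], [-6, 11, -3], [7/2, -6, 3/2]].
M = C⁻¹Q = [[2, -4, 1], [-6, 11, -3], [7/2, -6, 3/2]] · [[8], [6], [4]] = [[-4], [6], [-2]].

M = [[-4], [6], [-2]]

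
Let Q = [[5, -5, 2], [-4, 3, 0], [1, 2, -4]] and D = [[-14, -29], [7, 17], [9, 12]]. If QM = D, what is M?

M = [[-1, -2], [1, 3], [-2, -2]]

Left-multiplying both sides by Q⁻¹ gives M = Q⁻¹D.
det Q = -2; the adjugate gives Q⁻¹ = [[6, 8, 3], [8, 11, 4], [11/2, 15/2, 5/2]].
M = Q⁻¹D = [[6, 8, 3], [8, 11, 4], [11/2, 15/2, 5/2]] · [[-14, -29], [7, 17], [9, 12]] = [[-1, -2], [1, 3], [-2, -2]].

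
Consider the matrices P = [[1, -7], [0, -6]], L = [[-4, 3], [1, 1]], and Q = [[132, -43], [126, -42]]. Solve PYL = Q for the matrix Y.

Y = [[3, -3], [4, -5]]

Y = P⁻¹QL⁻¹ (apply P⁻¹ on the left and L⁻¹ on the right).
det P = -6; the adjugate gives P⁻¹ = [[1, -7/6], [0, -1/6]].
L has determinant -7; L⁻¹ = [[-1/7, 3/7], [1/7, 4/7]].
P⁻¹Q = [[-15, 6], [-21, 7]].
Y = (P⁻¹Q)L⁻¹ = [[3, -3], [4, -5]].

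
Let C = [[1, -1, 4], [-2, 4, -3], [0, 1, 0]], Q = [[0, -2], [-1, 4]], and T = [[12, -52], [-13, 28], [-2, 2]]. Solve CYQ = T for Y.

Y = [[-3, 2], [3, 2], [2, -3]]

Left-multiply by C⁻¹ and right-multiply by Q⁻¹: Y = C⁻¹TQ⁻¹.
det C = -5; the adjugate gives C⁻¹ = [[-3/5, -4/5, 13/5], [0, 0, 1], [2/5, 1/5, -2/5]].
det Q = -2; the adjugate gives Q⁻¹ = [[-2, -1], [-1/2, 0]].
C⁻¹T = [[-2, 14], [-2, 2], [3, -16]].
Y = (C⁻¹T)Q⁻¹ = [[-3, 2], [3, 2], [2, -3]].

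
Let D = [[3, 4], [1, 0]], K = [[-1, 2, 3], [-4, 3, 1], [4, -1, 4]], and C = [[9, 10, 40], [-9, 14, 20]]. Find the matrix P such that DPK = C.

P = [[1, 5, 3], [-1, -2, 0]]

Isolating P: multiply by D⁻¹ from the left and K⁻¹ from the right, so P = D⁻¹CK⁻¹.
D has determinant -4; D⁻¹ = [[0, 1], [1/4, -3/4]].
K has determinant 3; K⁻¹ = [[13/3, -11/3, -7/3], [20/3, -16/3, -11/3], [-8/3, 7/3, 5/3]].
D⁻¹C = [[-9, 14, 20], [9, -8, -5]].
P = (D⁻¹C)K⁻¹ = [[1, 5, 3], [-1, -2, 0]].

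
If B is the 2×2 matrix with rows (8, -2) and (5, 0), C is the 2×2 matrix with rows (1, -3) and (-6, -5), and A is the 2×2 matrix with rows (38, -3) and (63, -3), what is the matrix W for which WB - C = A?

WB = A + C = [[39, -6], [57, -8]].
Since B sits to the right of W, W = (A + C)B⁻¹.
det B = 10, so B⁻¹ = [[0, 1/5], [-1/2, 4/5]].
W = (A + C)B⁻¹ = [[3, 3], [4, 5]].

W = [[3, 3], [4, 5]]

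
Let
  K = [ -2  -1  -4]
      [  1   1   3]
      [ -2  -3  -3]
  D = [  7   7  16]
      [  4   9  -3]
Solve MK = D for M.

K is on the right of M, so right-multiply by K⁻¹: M = DK⁻¹.
det K = -5, so K⁻¹ = [[-6/5, -9/5, -1/5], [3/5, 2/5, -2/5], [1/5, 4/5, 1/5]].
M = DK⁻¹ = [[7, 7, 16], [4, 9, -3]] · [[-6/5, -9/5, -1/5], [3/5, 2/5, -2/5], [1/5, 4/5, 1/5]] = [[-1, 3, -1], [0, -6, -5]].

M = [[-1, 3, -1], [0, -6, -5]]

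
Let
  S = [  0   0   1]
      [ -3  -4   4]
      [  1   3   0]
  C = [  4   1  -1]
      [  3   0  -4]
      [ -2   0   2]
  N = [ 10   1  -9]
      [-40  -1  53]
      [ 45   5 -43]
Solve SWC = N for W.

Left-multiply by S⁻¹ and right-multiply by C⁻¹: W = S⁻¹NC⁻¹.
det S = -5; the adjugate gives S⁻¹ = [[12/5, -3/5, -4/5], [-4/5, 1/5, 3/5], [1, 0, 0]].
C has determinant 2; C⁻¹ = [[0, -1, -2], [1, 3, 13/2], [0, -1, -3/2]].
S⁻¹N = [[12, -1, -19], [11, 2, -8], [10, 1, -9]].
W = (S⁻¹N)C⁻¹ = [[-1, 4, -2], [2, 3, 3], [1, 2, 0]].

W = [[-1, 4, -2], [2, 3, 3], [1, 2, 0]]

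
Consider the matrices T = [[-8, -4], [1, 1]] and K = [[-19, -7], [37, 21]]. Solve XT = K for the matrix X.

T is on the right of X, so right-multiply by T⁻¹: X = KT⁻¹.
det T = -4; the adjugate gives T⁻¹ = [[-1/4, -1], [1/4, 2]].
X = KT⁻¹ = [[-19, -7], [37, 21]] · [[-1/4, -1], [1/4, 2]] = [[3, 5], [-4, 5]].

X = [[3, 5], [-4, 5]]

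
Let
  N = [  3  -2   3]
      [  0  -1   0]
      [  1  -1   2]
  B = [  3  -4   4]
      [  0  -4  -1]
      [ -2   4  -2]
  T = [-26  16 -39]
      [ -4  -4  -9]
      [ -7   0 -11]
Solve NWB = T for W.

Left-multiply by N⁻¹ and right-multiply by B⁻¹: W = N⁻¹TB⁻¹.
det N = -3; the adjugate gives N⁻¹ = [[2/3, -1/3, -1], [0, -1, 0], [-1/3, -1/3, 1]].
B has determinant -4; B⁻¹ = [[-3, -2, -5], [-1/2, -1/2, -3/4], [2, 1, 3]].
N⁻¹T = [[-9, 12, -12], [4, 4, 9], [3, -4, 5]].
W = (N⁻¹T)B⁻¹ = [[-3, 0, 0], [4, -1, 4], [3, 1, 3]].

W = [[-3, 0, 0], [4, -1, 4], [3, 1, 3]]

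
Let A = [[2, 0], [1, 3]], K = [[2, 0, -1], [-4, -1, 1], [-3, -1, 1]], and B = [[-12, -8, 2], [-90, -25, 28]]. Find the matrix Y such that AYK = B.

Isolating Y: multiply by A⁻¹ from the left and K⁻¹ from the right, so Y = A⁻¹BK⁻¹.
det A = 6, so A⁻¹ = [[1/2, 0], [-1/6, 1/3]].
det K = -1, so K⁻¹ = [[0, -1, 1], [-1, 1, -2], [-1, -2, 2]].
A⁻¹B = [[-6, -4, 1], [-28, -7, 9]].
Y = (A⁻¹B)K⁻¹ = [[3, 0, 4], [-2, 3, 4]].

Y = [[3, 0, 4], [-2, 3, 4]]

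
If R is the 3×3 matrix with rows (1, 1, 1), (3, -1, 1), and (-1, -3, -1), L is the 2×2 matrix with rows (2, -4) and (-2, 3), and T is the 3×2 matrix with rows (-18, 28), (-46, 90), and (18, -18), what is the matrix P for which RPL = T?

Left-multiply by R⁻¹ and right-multiply by L⁻¹: P = R⁻¹TL⁻¹.
det R = -4, so R⁻¹ = [[-1, 1/2, -1/2], [-1/2, 0, -1/2], [5/2, -1/2, 1]].
det L = -2; the adjugate gives L⁻¹ = [[-3/2, -2], [-1, -1]].
R⁻¹T = [[-14, 26], [0, -5], [-4, 7]].
P = (R⁻¹T)L⁻¹ = [[-5, 2], [5, 5], [-1, 1]].

P = [[-5, 2], [5, 5], [-1, 1]]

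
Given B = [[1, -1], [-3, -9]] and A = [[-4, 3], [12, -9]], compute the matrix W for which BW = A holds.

W = [[-4, 3], [0, 0]]

B is on the left of W, so left-multiply by B⁻¹: W = B⁻¹A.
det B = -12; the adjugate gives B⁻¹ = [[3/4, -1/12], [-1/4, -1/12]].
W = B⁻¹A = [[3/4, -1/12], [-1/4, -1/12]] · [[-4, 3], [12, -9]] = [[-4, 3], [0, 0]].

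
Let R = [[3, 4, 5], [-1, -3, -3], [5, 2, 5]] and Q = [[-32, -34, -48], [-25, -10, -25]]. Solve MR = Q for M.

R is on the right of M, so right-multiply by R⁻¹: M = QR⁻¹.
R has determinant -2; R⁻¹ = [[9/2, 5, -3/2], [5, 5, -2], [-13/2, -7, 5/2]].
M = QR⁻¹ = [[-32, -34, -48], [-25, -10, -25]] · [[9/2, 5, -3/2], [5, 5, -2], [-13/2, -7, 5/2]] = [[-2, 6, -4], [0, 0, -5]].

M = [[-2, 6, -4], [0, 0, -5]]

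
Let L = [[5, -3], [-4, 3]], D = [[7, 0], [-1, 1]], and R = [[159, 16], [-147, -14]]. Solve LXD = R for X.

Left-multiply by L⁻¹ and right-multiply by D⁻¹: X = L⁻¹RD⁻¹.
det L = 3; the adjugate gives L⁻¹ = [[1, 1], [4/3, 5/3]].
det D = 7, so D⁻¹ = [[1/7, 0], [1/7, 1]].
L⁻¹R = [[12, 2], [-33, -2]].
X = (L⁻¹R)D⁻¹ = [[2, 2], [-5, -2]].

X = [[2, 2], [-5, -2]]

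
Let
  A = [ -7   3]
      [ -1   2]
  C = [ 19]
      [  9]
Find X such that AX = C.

Left-multiplying both sides by A⁻¹ gives X = A⁻¹C.
det A = -11, so A⁻¹ = [[-2/11, 3/11], [-1/11, 7/11]].
X = A⁻¹C = [[-2/11, 3/11], [-1/11, 7/11]] · [[19], [9]] = [[-1], [4]].

X = [[-1], [4]]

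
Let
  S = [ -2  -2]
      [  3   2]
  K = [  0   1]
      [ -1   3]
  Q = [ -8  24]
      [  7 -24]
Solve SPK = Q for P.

P = [[-3, 1], [3, -5]]

Isolating P: multiply by S⁻¹ from the left and K⁻¹ from the right, so P = S⁻¹QK⁻¹.
S has determinant 2; S⁻¹ = [[1, 1], [-3/2, -1]].
det K = 1; the adjugate gives K⁻¹ = [[3, -1], [1, 0]].
S⁻¹Q = [[-1, 0], [5, -12]].
P = (S⁻¹Q)K⁻¹ = [[-3, 1], [3, -5]].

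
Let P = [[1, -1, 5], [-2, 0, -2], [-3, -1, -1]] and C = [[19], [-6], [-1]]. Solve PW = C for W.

W = [[-1], [0], [4]]

Since P multiplies W on the left, W = P⁻¹C.
det P = 4; the adjugate gives P⁻¹ = [[-1/2, -3/2, 1/2], [1, 7/2, -2], [1/2, 1, -1/2]].
W = P⁻¹C = [[-1/2, -3/2, 1/2], [1, 7/2, -2], [1/2, 1, -1/2]] · [[19], [-6], [-1]] = [[-1], [0], [4]].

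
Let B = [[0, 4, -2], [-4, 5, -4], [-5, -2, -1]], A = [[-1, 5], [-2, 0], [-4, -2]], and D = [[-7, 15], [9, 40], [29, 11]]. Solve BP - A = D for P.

BP = D + A = [[-8, 20], [7, 40], [25, 9]].
Since B multiplies P on the left, P = B⁻¹(D + A).
det B = -2, so B⁻¹ = [[13/2, -4, 3], [-8, 5, -4], [-33/2, 10, -8]].
P = B⁻¹(D + A) = [[-5, -3], [-1, 4], [2, -2]].

P = [[-5, -3], [-1, 4], [2, -2]]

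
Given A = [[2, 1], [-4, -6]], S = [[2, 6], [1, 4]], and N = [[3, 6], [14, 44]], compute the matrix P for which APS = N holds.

P = [[3, -2], [-3, 1]]

Left-multiply by A⁻¹ and right-multiply by S⁻¹: P = A⁻¹NS⁻¹.
A has determinant -8; A⁻¹ = [[3/4, 1/8], [-1/2, -1/4]].
S has determinant 2; S⁻¹ = [[2, -3], [-1/2, 1]].
A⁻¹N = [[4, 10], [-5, -14]].
P = (A⁻¹N)S⁻¹ = [[3, -2], [-3, 1]].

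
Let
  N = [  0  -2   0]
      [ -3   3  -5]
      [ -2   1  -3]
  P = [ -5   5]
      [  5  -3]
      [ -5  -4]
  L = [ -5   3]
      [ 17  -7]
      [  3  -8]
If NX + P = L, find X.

NX = L − P = [[0, -2], [12, -4], [8, -4]].
N is on the left of X, so left-multiply by N⁻¹: X = N⁻¹(L − P).
det N = -2; the adjugate gives N⁻¹ = [[2, 3, -5], [-1/2, 0, 0], [-3/2, -2, 3]].
X = N⁻¹(L − P) = [[-4, 4], [0, 1], [0, -1]].

X = [[-4, 4], [0, 1], [0, -1]]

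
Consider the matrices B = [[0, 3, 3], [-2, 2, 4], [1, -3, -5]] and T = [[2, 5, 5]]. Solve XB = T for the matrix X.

X = [[1, -2, -2]]

B is on the right of X, so right-multiply by B⁻¹: X = TB⁻¹.
B has determinant -6; B⁻¹ = [[-1/3, -1, -1], [1, 1/2, 1], [-2/3, -1/2, -1]].
X = TB⁻¹ = [[2, 5, 5]] · [[-1/3, -1, -1], [1, 1/2, 1], [-2/3, -1/2, -1]] = [[1, -2, -2]].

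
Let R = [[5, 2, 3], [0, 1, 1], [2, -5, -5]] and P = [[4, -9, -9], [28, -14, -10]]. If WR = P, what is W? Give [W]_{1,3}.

Since R sits to the right of W, W = PR⁻¹.
det R = -2, so R⁻¹ = [[0, 5/2, 1/2], [-1, 31/2, 5/2], [1, -29/2, -5/2]].
W = PR⁻¹ = [[4, -9, -9], [28, -14, -10]] · [[0, 5/2, 1/2], [-1, 31/2, 5/2], [1, -29/2, -5/2]] = [[0, 1, 2], [4, -2, 4]].

2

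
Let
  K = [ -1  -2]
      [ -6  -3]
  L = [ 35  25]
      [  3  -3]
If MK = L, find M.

K is on the right of M, so right-multiply by K⁻¹: M = LK⁻¹.
det K = -9; the adjugate gives K⁻¹ = [[1/3, -2/9], [-2/3, 1/9]].
M = LK⁻¹ = [[35, 25], [3, -3]] · [[1/3, -2/9], [-2/3, 1/9]] = [[-5, -5], [3, -1]].

M = [[-5, -5], [3, -1]]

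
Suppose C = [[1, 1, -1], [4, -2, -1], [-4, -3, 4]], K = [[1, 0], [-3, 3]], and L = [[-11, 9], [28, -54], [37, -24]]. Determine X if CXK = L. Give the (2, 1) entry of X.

5

X = C⁻¹LK⁻¹ (apply C⁻¹ on the left and K⁻¹ on the right).
det C = -3, so C⁻¹ = [[11/3, 1/3, 1], [4, 0, 1], [20/3, 1/3, 2]].
det K = 3; the adjugate gives K⁻¹ = [[1, 0], [1, 1/3]].
C⁻¹L = [[6, -9], [-7, 12], [10, -6]].
X = (C⁻¹L)K⁻¹ = [[-3, -3], [5, 4], [4, -2]].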